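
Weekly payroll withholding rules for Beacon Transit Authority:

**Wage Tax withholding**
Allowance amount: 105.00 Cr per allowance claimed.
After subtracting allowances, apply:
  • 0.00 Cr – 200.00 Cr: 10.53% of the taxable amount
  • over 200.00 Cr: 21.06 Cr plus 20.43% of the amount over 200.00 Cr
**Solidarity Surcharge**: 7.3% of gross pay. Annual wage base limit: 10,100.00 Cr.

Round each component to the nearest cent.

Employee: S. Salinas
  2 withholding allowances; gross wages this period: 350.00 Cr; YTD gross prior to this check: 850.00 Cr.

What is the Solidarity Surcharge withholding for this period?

25.55 Cr

Solidarity Surcharge: 7.3% × 350.00 Cr = 25.55 Cr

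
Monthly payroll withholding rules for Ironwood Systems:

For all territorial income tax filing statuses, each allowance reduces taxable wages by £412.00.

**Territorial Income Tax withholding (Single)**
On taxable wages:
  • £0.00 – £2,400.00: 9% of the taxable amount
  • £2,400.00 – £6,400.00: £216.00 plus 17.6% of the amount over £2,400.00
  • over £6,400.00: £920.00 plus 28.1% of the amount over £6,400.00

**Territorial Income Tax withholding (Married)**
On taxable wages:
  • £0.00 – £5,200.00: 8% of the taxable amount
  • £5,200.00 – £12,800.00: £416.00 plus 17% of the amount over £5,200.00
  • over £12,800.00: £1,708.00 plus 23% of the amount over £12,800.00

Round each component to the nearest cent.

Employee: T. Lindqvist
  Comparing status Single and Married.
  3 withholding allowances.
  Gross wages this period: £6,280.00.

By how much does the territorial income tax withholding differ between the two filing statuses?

Territorial Income Tax (Single): taxable = £6,280.00 − 3×£412.00 = £5,044.00
  £216.00 + 17.6% × (£5,044.00 − £2,400.00) = £216.00 + 17.6% × £2,644.00 = £681.34
Territorial Income Tax (Married): taxable = £6,280.00 − 3×£412.00 = £5,044.00
  8% × £5,044.00 = £403.52
Difference: |£681.34 − £403.52| = £277.82 (higher under Single)

£277.82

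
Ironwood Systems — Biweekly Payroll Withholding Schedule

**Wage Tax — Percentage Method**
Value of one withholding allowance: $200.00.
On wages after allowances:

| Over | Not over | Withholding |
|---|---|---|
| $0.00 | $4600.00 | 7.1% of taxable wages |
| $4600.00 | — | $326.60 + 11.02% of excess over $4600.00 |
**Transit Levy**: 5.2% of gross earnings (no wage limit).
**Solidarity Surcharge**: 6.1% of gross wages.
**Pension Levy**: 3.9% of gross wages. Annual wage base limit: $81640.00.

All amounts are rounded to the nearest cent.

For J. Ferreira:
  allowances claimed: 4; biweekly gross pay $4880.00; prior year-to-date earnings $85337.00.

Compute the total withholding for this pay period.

$841.12

Wage Tax: taxable = $4880.00 − 4×$200.00 = $4080.00
  7.1% × $4080.00 = $289.68
Transit Levy: 5.2% × $4880.00 = $253.76
Solidarity Surcharge: 6.1% × $4880.00 = $297.68
Pension Levy: YTD $85337.00 ≥ cap $81640.00 → $0.00
Total: $289.68 + $253.76 + $297.68 + $0.00 = $841.12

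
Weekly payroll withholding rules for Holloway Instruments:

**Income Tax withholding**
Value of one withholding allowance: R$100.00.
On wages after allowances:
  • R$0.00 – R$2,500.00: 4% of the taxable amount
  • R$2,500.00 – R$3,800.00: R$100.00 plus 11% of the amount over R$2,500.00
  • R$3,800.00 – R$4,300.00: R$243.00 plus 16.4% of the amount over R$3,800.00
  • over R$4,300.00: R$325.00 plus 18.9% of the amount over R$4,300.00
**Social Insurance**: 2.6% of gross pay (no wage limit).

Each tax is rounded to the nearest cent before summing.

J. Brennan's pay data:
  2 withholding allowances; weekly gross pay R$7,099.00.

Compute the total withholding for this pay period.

R$1,000.78

Income Tax: taxable = R$7,099.00 − 2×R$100.00 = R$6,899.00
  R$325.00 + 18.9% × (R$6,899.00 − R$4,300.00) = R$325.00 + 18.9% × R$2,599.00 = R$816.21
Social Insurance: 2.6% × R$7,099.00 = R$184.57
Total: R$816.21 + R$184.57 = R$1,000.78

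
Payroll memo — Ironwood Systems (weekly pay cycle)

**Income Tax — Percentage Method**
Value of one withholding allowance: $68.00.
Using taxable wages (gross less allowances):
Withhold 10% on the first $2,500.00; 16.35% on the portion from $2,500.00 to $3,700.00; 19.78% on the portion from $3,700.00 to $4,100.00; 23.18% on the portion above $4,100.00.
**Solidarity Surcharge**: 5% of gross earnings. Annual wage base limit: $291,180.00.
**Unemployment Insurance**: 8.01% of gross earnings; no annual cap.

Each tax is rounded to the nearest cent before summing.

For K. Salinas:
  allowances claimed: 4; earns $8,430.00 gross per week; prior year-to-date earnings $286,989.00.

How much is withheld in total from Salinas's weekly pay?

Income Tax: taxable = $8,430.00 − 4×$68.00 = $8,158.00
  $525.32 + 23.18% × ($8,158.00 − $4,100.00) = $525.32 + 23.18% × $4,058.00 = $1,465.96
Solidarity Surcharge: cap $291,180.00 − YTD $286,989.00 = $4,191.00 subject; 5% × $4,191.00 = $209.55
Unemployment Insurance: 8.01% × $8,430.00 = $675.24
Total: $1,465.96 + $209.55 + $675.24 = $2,350.75

$2,350.75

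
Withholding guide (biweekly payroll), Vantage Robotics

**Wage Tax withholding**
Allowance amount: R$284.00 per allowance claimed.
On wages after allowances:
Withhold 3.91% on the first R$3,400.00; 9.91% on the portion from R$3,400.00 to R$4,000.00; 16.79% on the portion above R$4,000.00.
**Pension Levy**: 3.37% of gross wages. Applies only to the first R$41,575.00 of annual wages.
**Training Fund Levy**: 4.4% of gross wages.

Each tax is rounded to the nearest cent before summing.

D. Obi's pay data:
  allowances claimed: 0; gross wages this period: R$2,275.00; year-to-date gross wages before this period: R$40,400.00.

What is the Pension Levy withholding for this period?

R$39.60

Pension Levy: cap R$41,575.00 − YTD R$40,400.00 = R$1,175.00 subject; 3.37% × R$1,175.00 = R$39.60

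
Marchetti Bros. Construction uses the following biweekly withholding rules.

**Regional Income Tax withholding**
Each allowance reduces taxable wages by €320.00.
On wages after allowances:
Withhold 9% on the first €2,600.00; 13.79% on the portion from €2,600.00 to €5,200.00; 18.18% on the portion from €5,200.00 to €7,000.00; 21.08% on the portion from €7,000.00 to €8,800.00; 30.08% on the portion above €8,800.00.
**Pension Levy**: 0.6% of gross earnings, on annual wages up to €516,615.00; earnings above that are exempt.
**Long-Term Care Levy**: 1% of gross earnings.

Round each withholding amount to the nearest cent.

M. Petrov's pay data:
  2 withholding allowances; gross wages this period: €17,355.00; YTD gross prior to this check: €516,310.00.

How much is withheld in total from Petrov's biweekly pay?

€3,855.43

Regional Income Tax: taxable = €17,355.00 − 2×€320.00 = €16,715.00
  €1,299.22 + 30.08% × (€16,715.00 − €8,800.00) = €1,299.22 + 30.08% × €7,915.00 = €3,680.05
Pension Levy: cap €516,615.00 − YTD €516,310.00 = €305.00 subject; 0.6% × €305.00 = €1.83
Long-Term Care Levy: 1% × €17,355.00 = €173.55
Total: €3,680.05 + €1.83 + €173.55 = €3,855.43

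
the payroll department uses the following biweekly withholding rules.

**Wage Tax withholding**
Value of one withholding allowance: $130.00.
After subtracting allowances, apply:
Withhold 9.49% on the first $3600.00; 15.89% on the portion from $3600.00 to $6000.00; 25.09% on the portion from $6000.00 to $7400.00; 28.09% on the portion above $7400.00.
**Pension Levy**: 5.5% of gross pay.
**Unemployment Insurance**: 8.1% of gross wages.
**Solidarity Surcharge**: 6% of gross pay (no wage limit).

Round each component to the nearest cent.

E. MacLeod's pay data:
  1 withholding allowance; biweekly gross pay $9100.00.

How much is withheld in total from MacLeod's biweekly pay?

$3298.87

Wage Tax: taxable = $9100.00 − 1×$130.00 = $8970.00
  $1074.26 + 28.09% × ($8970.00 − $7400.00) = $1074.26 + 28.09% × $1570.00 = $1515.27
Pension Levy: 5.5% × $9100.00 = $500.50
Unemployment Insurance: 8.1% × $9100.00 = $737.10
Solidarity Surcharge: 6% × $9100.00 = $546.00
Total: $1515.27 + $500.50 + $737.10 + $546.00 = $3298.87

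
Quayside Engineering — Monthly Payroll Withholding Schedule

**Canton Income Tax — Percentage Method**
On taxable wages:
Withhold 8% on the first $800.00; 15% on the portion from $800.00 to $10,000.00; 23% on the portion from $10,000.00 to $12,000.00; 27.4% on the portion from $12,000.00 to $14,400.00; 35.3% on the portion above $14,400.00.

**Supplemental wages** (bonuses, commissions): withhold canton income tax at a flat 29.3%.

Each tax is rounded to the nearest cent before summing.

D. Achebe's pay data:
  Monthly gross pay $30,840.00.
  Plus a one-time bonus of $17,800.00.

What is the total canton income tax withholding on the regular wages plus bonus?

$13,580.32

Canton Income Tax: taxable = $30,840.00
  $2,561.60 + 35.3% × ($30,840.00 − $14,400.00) = $2,561.60 + 35.3% × $16,440.00 = $8,364.92
Supplemental (29.3% flat on bonus): 29.3% × $17,800.00 = $5,215.40
Total canton income tax: $8,364.92 + $5,215.40 = $13,580.32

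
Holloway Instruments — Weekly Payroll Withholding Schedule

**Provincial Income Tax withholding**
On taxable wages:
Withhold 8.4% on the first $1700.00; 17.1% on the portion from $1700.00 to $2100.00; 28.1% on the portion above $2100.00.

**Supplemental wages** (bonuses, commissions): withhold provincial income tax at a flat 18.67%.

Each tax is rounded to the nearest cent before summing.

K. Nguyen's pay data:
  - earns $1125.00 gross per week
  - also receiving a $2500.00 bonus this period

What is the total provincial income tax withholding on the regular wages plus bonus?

Provincial Income Tax: taxable = $1125.00
  8.4% × $1125.00 = $94.50
Supplemental (18.67% flat on bonus): 18.67% × $2500.00 = $466.75
Total provincial income tax: $94.50 + $466.75 = $561.25

$561.25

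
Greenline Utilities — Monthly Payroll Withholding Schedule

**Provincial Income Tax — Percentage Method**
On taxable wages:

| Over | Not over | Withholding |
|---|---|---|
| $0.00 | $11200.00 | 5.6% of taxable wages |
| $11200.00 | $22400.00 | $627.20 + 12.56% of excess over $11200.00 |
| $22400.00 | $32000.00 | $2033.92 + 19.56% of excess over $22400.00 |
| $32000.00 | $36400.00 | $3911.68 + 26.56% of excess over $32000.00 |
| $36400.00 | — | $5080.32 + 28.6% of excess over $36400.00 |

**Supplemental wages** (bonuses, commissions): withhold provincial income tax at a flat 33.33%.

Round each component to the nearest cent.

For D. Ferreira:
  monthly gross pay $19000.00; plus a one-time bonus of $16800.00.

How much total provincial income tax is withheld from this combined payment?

Provincial Income Tax: taxable = $19000.00
  $627.20 + 12.56% × ($19000.00 − $11200.00) = $627.20 + 12.56% × $7800.00 = $1606.88
Supplemental (33.33% flat on bonus): 33.33% × $16800.00 = $5599.44
Total provincial income tax: $1606.88 + $5599.44 = $7206.32

$7206.32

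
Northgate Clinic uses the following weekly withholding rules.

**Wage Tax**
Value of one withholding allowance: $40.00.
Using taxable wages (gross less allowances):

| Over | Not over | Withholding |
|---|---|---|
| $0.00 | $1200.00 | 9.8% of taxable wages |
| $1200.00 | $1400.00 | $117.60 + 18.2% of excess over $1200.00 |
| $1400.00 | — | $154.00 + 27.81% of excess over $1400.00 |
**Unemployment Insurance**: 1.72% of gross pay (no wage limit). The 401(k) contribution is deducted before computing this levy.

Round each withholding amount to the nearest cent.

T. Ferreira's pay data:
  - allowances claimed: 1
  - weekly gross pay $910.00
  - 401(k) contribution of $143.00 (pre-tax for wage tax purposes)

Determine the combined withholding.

$84.44

Wage Tax: taxable = $910.00 − $143.00 − 1×$40.00 = $727.00
  9.8% × $727.00 = $71.25
Unemployment Insurance: 1.72% × $767.00 = $13.19
Total: $71.25 + $13.19 = $84.44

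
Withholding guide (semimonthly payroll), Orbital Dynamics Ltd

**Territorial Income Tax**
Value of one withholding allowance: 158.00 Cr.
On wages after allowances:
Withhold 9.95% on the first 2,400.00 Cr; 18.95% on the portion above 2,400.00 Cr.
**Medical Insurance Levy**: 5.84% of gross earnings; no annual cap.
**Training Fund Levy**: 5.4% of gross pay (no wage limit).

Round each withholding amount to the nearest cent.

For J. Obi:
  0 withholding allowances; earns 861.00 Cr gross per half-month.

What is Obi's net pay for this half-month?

Territorial Income Tax: taxable = 861.00 Cr
  9.95% × 861.00 Cr = 85.67 Cr
Medical Insurance Levy: 5.84% × 861.00 Cr = 50.28 Cr
Training Fund Levy: 5.4% × 861.00 Cr = 46.49 Cr
Total withheld: 85.67 Cr + 50.28 Cr + 46.49 Cr = 182.44 Cr
Net pay: 861.00 Cr − 182.44 Cr = 678.56 Cr

678.56 Cr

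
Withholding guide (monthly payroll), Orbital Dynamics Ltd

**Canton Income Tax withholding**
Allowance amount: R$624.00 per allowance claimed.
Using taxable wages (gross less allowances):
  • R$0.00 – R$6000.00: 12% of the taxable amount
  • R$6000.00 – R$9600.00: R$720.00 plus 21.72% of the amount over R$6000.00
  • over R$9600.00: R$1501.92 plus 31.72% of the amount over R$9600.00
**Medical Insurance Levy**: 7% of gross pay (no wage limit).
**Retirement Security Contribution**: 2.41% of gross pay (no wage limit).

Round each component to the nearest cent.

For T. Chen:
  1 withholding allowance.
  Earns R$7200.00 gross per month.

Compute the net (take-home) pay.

Canton Income Tax: taxable = R$7200.00 − 1×R$624.00 = R$6576.00
  R$720.00 + 21.72% × (R$6576.00 − R$6000.00) = R$720.00 + 21.72% × R$576.00 = R$845.11
Medical Insurance Levy: 7% × R$7200.00 = R$504.00
Retirement Security Contribution: 2.41% × R$7200.00 = R$173.52
Total withheld: R$845.11 + R$504.00 + R$173.52 = R$1522.63
Net pay: R$7200.00 − R$1522.63 = R$5677.37

R$5677.37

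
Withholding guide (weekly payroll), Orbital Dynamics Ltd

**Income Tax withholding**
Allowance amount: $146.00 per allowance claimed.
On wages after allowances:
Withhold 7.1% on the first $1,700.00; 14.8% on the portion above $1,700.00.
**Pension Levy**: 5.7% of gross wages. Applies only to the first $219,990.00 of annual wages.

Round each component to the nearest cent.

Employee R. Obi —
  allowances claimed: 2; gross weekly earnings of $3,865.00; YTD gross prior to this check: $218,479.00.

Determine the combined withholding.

Income Tax: taxable = $3,865.00 − 2×$146.00 = $3,573.00
  $120.70 + 14.8% × ($3,573.00 − $1,700.00) = $120.70 + 14.8% × $1,873.00 = $397.90
Pension Levy: cap $219,990.00 − YTD $218,479.00 = $1,511.00 subject; 5.7% × $1,511.00 = $86.13
Total: $397.90 + $86.13 = $484.03

$484.03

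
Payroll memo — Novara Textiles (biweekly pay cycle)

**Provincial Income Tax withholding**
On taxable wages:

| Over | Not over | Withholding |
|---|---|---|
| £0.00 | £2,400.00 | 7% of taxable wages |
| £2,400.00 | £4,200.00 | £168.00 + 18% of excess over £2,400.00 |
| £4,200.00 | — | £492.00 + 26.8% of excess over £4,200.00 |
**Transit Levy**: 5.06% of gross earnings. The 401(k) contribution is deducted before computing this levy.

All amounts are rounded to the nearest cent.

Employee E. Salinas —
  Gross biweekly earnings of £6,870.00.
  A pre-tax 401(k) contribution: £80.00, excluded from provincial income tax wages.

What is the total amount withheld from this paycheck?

Provincial Income Tax: taxable = £6,870.00 − £80.00 = £6,790.00
  £492.00 + 26.8% × (£6,790.00 − £4,200.00) = £492.00 + 26.8% × £2,590.00 = £1,186.12
Transit Levy: 5.06% × £6,790.00 = £343.57
Total: £1,186.12 + £343.57 = £1,529.69

£1,529.69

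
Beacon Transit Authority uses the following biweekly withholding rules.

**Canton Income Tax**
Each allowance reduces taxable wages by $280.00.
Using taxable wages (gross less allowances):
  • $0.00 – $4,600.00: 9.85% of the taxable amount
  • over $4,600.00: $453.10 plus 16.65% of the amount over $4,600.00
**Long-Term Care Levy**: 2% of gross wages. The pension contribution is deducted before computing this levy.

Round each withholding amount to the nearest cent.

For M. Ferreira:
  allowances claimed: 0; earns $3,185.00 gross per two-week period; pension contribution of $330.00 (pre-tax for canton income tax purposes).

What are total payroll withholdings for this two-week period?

Canton Income Tax: taxable = $3,185.00 − $330.00 = $2,855.00
  9.85% × $2,855.00 = $281.22
Long-Term Care Levy: 2% × $2,855.00 = $57.10
Total: $281.22 + $57.10 = $338.32

$338.32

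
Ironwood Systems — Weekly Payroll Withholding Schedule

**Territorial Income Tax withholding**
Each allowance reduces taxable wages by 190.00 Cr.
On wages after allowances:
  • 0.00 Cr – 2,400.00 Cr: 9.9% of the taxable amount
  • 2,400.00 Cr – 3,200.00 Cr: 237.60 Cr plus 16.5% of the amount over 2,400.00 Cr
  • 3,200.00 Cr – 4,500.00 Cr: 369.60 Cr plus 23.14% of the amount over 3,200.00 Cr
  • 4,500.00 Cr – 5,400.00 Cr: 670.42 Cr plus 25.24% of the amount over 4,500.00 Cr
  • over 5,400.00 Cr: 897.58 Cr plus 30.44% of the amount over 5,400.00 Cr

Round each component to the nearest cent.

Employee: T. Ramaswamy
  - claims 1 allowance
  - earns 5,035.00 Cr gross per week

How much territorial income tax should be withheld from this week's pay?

Territorial Income Tax: taxable = 5,035.00 Cr − 1×190.00 Cr = 4,845.00 Cr
  670.42 Cr + 25.24% × (4,845.00 Cr − 4,500.00 Cr) = 670.42 Cr + 25.24% × 345.00 Cr = 757.50 Cr

757.50 Cr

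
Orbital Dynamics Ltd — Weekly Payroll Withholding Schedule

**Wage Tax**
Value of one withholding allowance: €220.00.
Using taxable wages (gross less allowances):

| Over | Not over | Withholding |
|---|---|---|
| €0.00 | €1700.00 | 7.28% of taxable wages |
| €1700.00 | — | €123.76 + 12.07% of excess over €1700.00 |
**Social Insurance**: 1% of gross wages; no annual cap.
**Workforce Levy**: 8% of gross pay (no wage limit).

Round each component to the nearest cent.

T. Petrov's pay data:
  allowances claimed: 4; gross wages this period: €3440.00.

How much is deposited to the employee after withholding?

Wage Tax: taxable = €3440.00 − 4×€220.00 = €2560.00
  €123.76 + 12.07% × (€2560.00 − €1700.00) = €123.76 + 12.07% × €860.00 = €227.56
Social Insurance: 1% × €3440.00 = €34.40
Workforce Levy: 8% × €3440.00 = €275.20
Total withheld: €227.56 + €34.40 + €275.20 = €537.16
Net pay: €3440.00 − €537.16 = €2902.84

€2902.84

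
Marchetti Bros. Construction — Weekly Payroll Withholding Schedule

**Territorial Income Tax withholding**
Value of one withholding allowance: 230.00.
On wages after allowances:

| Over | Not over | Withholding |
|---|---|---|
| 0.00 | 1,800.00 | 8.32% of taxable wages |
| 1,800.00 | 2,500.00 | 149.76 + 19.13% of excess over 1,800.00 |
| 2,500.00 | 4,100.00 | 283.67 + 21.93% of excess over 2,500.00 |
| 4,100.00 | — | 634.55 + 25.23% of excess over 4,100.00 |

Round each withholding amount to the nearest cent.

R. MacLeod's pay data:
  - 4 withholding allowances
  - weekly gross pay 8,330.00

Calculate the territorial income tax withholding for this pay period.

Territorial Income Tax: taxable = 8,330.00 − 4×230.00 = 7,410.00
  634.55 + 25.23% × (7,410.00 − 4,100.00) = 634.55 + 25.23% × 3,310.00 = 1,469.66

1,469.66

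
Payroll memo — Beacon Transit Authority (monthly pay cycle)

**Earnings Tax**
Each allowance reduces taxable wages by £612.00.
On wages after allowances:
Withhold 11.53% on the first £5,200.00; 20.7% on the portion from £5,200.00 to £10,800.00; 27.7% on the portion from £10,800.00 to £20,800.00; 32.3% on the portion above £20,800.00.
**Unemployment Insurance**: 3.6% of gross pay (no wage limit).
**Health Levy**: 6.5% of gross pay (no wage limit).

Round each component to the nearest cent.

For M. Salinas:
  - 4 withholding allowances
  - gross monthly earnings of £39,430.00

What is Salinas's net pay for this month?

£25,692.02

Earnings Tax: taxable = £39,430.00 − 4×£612.00 = £36,982.00
  £4,528.76 + 32.3% × (£36,982.00 − £20,800.00) = £4,528.76 + 32.3% × £16,182.00 = £9,755.55
Unemployment Insurance: 3.6% × £39,430.00 = £1,419.48
Health Levy: 6.5% × £39,430.00 = £2,562.95
Total withheld: £9,755.55 + £1,419.48 + £2,562.95 = £13,737.98
Net pay: £39,430.00 − £13,737.98 = £25,692.02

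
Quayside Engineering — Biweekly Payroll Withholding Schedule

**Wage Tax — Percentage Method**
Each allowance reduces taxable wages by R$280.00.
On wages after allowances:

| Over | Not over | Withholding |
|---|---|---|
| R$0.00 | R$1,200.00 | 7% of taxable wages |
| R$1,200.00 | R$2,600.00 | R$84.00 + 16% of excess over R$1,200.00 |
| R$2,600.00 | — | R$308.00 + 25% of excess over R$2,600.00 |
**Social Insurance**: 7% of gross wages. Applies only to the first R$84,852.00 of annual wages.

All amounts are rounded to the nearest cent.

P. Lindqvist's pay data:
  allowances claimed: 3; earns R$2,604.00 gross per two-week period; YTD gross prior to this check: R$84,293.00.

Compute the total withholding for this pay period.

R$213.37

Wage Tax: taxable = R$2,604.00 − 3×R$280.00 = R$1,764.00
  R$84.00 + 16% × (R$1,764.00 − R$1,200.00) = R$84.00 + 16% × R$564.00 = R$174.24
Social Insurance: cap R$84,852.00 − YTD R$84,293.00 = R$559.00 subject; 7% × R$559.00 = R$39.13
Total: R$174.24 + R$39.13 = R$213.37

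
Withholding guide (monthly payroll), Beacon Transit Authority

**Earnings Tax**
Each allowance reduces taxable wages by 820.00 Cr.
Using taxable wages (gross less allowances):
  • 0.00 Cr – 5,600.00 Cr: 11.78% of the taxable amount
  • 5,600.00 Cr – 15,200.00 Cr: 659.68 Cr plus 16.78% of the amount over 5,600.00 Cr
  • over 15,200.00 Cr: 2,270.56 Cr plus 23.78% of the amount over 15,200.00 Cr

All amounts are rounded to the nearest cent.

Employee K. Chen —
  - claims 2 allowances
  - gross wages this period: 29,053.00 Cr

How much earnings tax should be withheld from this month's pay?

Earnings Tax: taxable = 29,053.00 Cr − 2×820.00 Cr = 27,413.00 Cr
  2,270.56 Cr + 23.78% × (27,413.00 Cr − 15,200.00 Cr) = 2,270.56 Cr + 23.78% × 12,213.00 Cr = 5,174.81 Cr

5,174.81 Cr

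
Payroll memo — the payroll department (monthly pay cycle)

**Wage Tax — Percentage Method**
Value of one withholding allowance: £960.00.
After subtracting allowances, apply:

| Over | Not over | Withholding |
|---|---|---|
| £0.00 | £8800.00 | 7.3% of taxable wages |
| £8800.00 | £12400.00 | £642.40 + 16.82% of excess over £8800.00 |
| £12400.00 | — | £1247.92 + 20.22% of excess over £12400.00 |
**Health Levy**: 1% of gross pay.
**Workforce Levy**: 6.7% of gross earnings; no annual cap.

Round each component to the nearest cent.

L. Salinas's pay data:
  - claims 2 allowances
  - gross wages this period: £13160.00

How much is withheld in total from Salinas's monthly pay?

Wage Tax: taxable = £13160.00 − 2×£960.00 = £11240.00
  £642.40 + 16.82% × (£11240.00 − £8800.00) = £642.40 + 16.82% × £2440.00 = £1052.81
Health Levy: 1% × £13160.00 = £131.60
Workforce Levy: 6.7% × £13160.00 = £881.72
Total: £1052.81 + £131.60 + £881.72 = £2066.13

£2066.13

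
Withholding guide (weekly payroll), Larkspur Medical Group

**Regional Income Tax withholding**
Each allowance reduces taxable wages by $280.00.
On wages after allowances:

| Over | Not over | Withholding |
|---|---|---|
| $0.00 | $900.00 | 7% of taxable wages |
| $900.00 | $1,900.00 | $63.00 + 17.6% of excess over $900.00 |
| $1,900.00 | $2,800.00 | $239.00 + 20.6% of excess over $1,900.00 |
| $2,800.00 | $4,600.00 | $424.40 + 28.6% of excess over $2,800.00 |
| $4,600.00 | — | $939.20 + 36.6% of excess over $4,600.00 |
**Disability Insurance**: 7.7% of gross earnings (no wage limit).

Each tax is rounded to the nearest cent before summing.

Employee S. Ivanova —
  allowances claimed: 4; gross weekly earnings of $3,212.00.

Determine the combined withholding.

Regional Income Tax: taxable = $3,212.00 − 4×$280.00 = $2,092.00
  $239.00 + 20.6% × ($2,092.00 − $1,900.00) = $239.00 + 20.6% × $192.00 = $278.55
Disability Insurance: 7.7% × $3,212.00 = $247.32
Total: $278.55 + $247.32 = $525.87

$525.87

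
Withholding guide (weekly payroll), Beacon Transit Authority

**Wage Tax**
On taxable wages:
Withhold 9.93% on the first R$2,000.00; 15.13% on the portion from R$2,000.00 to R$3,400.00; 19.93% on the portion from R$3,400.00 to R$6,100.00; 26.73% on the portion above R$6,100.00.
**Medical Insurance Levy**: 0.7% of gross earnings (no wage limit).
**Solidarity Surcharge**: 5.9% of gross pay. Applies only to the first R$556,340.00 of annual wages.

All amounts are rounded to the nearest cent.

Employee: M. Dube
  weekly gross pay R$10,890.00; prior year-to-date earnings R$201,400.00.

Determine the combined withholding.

Wage Tax: taxable = R$10,890.00
  R$948.53 + 26.73% × (R$10,890.00 − R$6,100.00) = R$948.53 + 26.73% × R$4,790.00 = R$2,228.90
Medical Insurance Levy: 0.7% × R$10,890.00 = R$76.23
Solidarity Surcharge: 5.9% × R$10,890.00 = R$642.51
Total: R$2,228.90 + R$76.23 + R$642.51 = R$2,947.64

R$2,947.64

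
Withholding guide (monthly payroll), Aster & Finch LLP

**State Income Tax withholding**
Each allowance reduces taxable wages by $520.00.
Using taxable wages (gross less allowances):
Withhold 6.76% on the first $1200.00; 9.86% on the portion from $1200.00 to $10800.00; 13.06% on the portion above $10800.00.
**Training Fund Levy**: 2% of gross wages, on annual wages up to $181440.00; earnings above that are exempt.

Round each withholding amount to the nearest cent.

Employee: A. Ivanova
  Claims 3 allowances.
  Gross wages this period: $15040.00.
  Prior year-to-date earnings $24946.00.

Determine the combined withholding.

$1678.49

State Income Tax: taxable = $15040.00 − 3×$520.00 = $13480.00
  $1027.68 + 13.06% × ($13480.00 − $10800.00) = $1027.68 + 13.06% × $2680.00 = $1377.69
Training Fund Levy: 2% × $15040.00 = $300.80
Total: $1377.69 + $300.80 = $1678.49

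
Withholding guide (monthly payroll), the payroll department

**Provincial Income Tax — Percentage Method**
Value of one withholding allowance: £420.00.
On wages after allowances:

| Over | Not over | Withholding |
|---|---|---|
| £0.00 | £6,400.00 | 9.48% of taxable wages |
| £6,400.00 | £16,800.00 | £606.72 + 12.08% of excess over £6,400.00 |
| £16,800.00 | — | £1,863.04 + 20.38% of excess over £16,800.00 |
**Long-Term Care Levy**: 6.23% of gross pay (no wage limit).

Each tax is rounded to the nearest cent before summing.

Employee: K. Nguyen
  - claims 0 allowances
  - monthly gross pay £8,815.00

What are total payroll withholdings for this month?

£1,447.62

Provincial Income Tax: taxable = £8,815.00
  £606.72 + 12.08% × (£8,815.00 − £6,400.00) = £606.72 + 12.08% × £2,415.00 = £898.45
Long-Term Care Levy: 6.23% × £8,815.00 = £549.17
Total: £898.45 + £549.17 = £1,447.62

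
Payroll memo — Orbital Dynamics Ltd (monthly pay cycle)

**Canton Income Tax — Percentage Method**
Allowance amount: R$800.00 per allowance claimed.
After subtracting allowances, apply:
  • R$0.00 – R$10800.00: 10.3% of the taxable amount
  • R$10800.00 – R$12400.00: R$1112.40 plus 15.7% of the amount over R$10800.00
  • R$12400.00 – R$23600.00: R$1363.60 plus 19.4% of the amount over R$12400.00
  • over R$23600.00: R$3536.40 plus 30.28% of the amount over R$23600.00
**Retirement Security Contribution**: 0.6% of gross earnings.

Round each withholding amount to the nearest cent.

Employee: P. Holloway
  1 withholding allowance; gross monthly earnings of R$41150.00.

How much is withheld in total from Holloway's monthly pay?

R$8855.20

Canton Income Tax: taxable = R$41150.00 − 1×R$800.00 = R$40350.00
  R$3536.40 + 30.28% × (R$40350.00 − R$23600.00) = R$3536.40 + 30.28% × R$16750.00 = R$8608.30
Retirement Security Contribution: 0.6% × R$41150.00 = R$246.90
Total: R$8608.30 + R$246.90 = R$8855.20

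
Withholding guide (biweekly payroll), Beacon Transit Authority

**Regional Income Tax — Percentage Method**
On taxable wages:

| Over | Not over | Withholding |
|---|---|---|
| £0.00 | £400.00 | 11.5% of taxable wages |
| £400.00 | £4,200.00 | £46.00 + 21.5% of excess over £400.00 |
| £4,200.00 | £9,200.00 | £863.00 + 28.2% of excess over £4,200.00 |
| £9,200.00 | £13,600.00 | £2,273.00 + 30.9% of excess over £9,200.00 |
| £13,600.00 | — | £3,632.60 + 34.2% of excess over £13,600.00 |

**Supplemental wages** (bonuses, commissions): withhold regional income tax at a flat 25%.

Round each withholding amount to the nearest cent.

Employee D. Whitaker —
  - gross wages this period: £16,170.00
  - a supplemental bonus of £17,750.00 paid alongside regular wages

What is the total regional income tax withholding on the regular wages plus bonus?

Regional Income Tax: taxable = £16,170.00
  £3,632.60 + 34.2% × (£16,170.00 − £13,600.00) = £3,632.60 + 34.2% × £2,570.00 = £4,511.54
Supplemental (25% flat on bonus): 25% × £17,750.00 = £4,437.50
Total regional income tax: £4,511.54 + £4,437.50 = £8,949.04

£8,949.04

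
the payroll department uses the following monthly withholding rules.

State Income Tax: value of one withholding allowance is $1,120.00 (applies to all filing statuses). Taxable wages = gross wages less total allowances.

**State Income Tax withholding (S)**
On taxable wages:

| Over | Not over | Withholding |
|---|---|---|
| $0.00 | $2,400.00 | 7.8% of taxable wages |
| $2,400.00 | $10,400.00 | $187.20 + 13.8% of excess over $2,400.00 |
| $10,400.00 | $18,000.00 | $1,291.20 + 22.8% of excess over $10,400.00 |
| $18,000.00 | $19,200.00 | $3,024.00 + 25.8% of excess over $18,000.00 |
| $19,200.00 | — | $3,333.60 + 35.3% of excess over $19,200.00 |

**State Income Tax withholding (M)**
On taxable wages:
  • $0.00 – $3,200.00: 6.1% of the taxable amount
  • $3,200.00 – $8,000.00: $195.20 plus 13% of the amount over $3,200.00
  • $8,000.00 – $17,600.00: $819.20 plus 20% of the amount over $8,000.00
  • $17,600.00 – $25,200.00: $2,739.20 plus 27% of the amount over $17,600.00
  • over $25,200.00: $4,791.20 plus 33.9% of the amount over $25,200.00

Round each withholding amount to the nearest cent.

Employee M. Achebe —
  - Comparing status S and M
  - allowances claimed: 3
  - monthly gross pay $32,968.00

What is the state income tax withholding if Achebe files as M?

$6,285.51

State Income Tax (M): taxable = $32,968.00 − 3×$1,120.00 = $29,608.00
  $4,791.20 + 33.9% × ($29,608.00 − $25,200.00) = $4,791.20 + 33.9% × $4,408.00 = $6,285.51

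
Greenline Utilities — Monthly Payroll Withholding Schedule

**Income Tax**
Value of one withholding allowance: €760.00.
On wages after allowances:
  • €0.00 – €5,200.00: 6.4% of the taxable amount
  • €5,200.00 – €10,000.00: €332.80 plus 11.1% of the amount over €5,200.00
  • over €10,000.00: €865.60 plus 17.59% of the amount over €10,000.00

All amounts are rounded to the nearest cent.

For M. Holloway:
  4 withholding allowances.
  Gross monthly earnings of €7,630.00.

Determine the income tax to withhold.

€293.76

Income Tax: taxable = €7,630.00 − 4×€760.00 = €4,590.00
  6.4% × €4,590.00 = €293.76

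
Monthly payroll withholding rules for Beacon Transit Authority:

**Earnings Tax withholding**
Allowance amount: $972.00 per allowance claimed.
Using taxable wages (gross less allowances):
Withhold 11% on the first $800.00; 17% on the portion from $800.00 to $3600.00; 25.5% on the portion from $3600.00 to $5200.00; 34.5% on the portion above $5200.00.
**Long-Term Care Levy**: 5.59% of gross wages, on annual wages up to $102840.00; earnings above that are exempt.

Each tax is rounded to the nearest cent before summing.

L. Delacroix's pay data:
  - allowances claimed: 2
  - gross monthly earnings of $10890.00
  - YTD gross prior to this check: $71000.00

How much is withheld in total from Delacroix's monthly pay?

$2873.12

Earnings Tax: taxable = $10890.00 − 2×$972.00 = $8946.00
  $972.00 + 34.5% × ($8946.00 − $5200.00) = $972.00 + 34.5% × $3746.00 = $2264.37
Long-Term Care Levy: 5.59% × $10890.00 = $608.75
Total: $2264.37 + $608.75 = $2873.12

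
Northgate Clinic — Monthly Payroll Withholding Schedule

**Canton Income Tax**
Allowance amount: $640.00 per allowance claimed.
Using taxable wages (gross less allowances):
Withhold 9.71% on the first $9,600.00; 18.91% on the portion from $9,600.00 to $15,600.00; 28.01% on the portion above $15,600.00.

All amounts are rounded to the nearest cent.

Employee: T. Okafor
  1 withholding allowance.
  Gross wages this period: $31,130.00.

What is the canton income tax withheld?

$6,237.45

Canton Income Tax: taxable = $31,130.00 − 1×$640.00 = $30,490.00
  $2,066.76 + 28.01% × ($30,490.00 − $15,600.00) = $2,066.76 + 28.01% × $14,890.00 = $6,237.45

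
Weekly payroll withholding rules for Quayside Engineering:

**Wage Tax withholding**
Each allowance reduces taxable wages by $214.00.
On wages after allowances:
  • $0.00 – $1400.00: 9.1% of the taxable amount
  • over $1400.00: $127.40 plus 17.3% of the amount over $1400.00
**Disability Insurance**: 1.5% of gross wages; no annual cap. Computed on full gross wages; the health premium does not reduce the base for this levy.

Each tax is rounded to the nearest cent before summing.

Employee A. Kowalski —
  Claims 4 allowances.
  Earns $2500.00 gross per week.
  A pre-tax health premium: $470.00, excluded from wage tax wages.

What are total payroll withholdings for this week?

Wage Tax: taxable = $2500.00 − $470.00 − 4×$214.00 = $1174.00
  9.1% × $1174.00 = $106.83
Disability Insurance: 1.5% × $2500.00 = $37.50
Total: $106.83 + $37.50 = $144.33

$144.33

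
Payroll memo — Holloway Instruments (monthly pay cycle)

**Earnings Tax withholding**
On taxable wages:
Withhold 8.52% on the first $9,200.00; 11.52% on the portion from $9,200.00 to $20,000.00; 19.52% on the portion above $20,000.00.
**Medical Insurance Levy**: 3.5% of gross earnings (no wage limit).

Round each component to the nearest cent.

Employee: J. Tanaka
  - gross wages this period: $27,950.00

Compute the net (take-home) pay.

$23,391.91

Earnings Tax: taxable = $27,950.00
  $2,028.00 + 19.52% × ($27,950.00 − $20,000.00) = $2,028.00 + 19.52% × $7,950.00 = $3,579.84
Medical Insurance Levy: 3.5% × $27,950.00 = $978.25
Total withheld: $3,579.84 + $978.25 = $4,558.09
Net pay: $27,950.00 − $4,558.09 = $23,391.91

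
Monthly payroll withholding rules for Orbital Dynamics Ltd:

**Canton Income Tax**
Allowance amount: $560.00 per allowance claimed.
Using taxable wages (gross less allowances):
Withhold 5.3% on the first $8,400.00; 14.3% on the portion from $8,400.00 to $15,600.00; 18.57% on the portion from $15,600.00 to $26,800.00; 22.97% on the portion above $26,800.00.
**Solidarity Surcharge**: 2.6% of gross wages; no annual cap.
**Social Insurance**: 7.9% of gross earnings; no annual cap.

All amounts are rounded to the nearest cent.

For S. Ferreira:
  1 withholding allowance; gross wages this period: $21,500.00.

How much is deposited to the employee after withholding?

Canton Income Tax: taxable = $21,500.00 − 1×$560.00 = $20,940.00
  $1,474.80 + 18.57% × ($20,940.00 − $15,600.00) = $1,474.80 + 18.57% × $5,340.00 = $2,466.44
Solidarity Surcharge: 2.6% × $21,500.00 = $559.00
Social Insurance: 7.9% × $21,500.00 = $1,698.50
Total withheld: $2,466.44 + $559.00 + $1,698.50 = $4,723.94
Net pay: $21,500.00 − $4,723.94 = $16,776.06

$16,776.06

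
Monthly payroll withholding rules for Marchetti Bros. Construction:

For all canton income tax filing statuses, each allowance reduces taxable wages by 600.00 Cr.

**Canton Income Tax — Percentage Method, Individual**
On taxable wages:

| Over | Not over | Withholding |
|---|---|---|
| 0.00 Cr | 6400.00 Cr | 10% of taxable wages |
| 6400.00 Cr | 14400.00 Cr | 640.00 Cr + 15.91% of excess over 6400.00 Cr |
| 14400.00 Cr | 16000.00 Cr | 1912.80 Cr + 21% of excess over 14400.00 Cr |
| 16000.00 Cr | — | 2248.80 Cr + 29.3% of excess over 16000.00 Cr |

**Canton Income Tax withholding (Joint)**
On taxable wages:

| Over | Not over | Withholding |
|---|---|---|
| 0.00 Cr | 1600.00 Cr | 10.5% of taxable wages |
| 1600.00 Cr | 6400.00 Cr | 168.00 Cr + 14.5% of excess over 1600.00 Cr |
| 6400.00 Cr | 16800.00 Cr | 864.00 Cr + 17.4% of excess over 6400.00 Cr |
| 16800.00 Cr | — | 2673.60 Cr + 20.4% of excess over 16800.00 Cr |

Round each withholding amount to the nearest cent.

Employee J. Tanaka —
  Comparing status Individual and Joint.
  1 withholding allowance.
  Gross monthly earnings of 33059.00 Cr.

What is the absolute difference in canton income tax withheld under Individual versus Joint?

Canton Income Tax (Individual): taxable = 33059.00 Cr − 1×600.00 Cr = 32459.00 Cr
  2248.80 Cr + 29.3% × (32459.00 Cr − 16000.00 Cr) = 2248.80 Cr + 29.3% × 16459.00 Cr = 7071.29 Cr
Canton Income Tax (Joint): taxable = 33059.00 Cr − 1×600.00 Cr = 32459.00 Cr
  2673.60 Cr + 20.4% × (32459.00 Cr − 16800.00 Cr) = 2673.60 Cr + 20.4% × 15659.00 Cr = 5868.04 Cr
Difference: |7071.29 Cr − 5868.04 Cr| = 1203.25 Cr (higher under Individual)

1203.25 Cr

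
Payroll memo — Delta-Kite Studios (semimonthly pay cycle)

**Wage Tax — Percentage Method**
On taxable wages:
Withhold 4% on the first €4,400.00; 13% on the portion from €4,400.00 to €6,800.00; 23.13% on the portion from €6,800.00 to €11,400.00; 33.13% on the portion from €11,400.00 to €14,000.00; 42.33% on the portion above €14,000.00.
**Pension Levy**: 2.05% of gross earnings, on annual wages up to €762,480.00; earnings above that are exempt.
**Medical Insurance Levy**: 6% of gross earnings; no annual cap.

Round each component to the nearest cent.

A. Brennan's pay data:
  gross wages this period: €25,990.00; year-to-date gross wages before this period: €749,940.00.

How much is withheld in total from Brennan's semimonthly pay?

Wage Tax: taxable = €25,990.00
  €2,413.36 + 42.33% × (€25,990.00 − €14,000.00) = €2,413.36 + 42.33% × €11,990.00 = €7,488.73
Pension Levy: cap €762,480.00 − YTD €749,940.00 = €12,540.00 subject; 2.05% × €12,540.00 = €257.07
Medical Insurance Levy: 6% × €25,990.00 = €1,559.40
Total: €7,488.73 + €257.07 + €1,559.40 = €9,305.20

€9,305.20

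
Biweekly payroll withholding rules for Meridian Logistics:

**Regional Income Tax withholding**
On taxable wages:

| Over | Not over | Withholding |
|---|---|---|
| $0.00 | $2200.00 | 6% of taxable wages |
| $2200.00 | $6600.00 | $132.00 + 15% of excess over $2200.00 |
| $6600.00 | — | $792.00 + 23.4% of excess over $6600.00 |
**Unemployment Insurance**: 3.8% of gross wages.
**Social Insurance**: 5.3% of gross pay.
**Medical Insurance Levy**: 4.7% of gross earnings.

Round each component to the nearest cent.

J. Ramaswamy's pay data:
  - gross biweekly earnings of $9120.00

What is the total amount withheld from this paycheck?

Regional Income Tax: taxable = $9120.00
  $792.00 + 23.4% × ($9120.00 − $6600.00) = $792.00 + 23.4% × $2520.00 = $1381.68
Unemployment Insurance: 3.8% × $9120.00 = $346.56
Social Insurance: 5.3% × $9120.00 = $483.36
Medical Insurance Levy: 4.7% × $9120.00 = $428.64
Total: $1381.68 + $346.56 + $483.36 + $428.64 = $2640.24

$2640.24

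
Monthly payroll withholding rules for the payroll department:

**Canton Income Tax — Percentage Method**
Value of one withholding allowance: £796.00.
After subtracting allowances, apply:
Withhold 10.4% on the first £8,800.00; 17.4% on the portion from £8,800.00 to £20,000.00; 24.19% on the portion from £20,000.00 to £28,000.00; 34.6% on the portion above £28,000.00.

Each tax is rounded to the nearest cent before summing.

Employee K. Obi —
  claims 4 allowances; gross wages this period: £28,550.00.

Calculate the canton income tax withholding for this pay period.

£4,162.04

Canton Income Tax: taxable = £28,550.00 − 4×£796.00 = £25,366.00
  £2,864.00 + 24.19% × (£25,366.00 − £20,000.00) = £2,864.00 + 24.19% × £5,366.00 = £4,162.04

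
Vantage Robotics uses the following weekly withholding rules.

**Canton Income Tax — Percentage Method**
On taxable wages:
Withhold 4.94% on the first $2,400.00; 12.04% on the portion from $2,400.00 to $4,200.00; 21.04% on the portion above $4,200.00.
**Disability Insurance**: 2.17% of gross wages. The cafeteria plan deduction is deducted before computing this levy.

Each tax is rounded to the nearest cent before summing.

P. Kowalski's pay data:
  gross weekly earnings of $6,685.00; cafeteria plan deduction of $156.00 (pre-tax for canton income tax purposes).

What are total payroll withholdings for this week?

Canton Income Tax: taxable = $6,685.00 − $156.00 = $6,529.00
  $335.28 + 21.04% × ($6,529.00 − $4,200.00) = $335.28 + 21.04% × $2,329.00 = $825.30
Disability Insurance: 2.17% × $6,529.00 = $141.68
Total: $825.30 + $141.68 = $966.98

$966.98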